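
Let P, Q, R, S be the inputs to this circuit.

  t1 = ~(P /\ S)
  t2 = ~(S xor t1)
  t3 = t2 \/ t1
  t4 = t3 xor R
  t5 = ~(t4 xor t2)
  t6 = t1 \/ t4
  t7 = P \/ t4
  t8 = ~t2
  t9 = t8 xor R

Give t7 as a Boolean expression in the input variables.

P \/ (((~(S xor (~(P /\ S)))) \/ (~(P /\ S))) xor R)

t1 = ~(P /\ S)
t2 = ~(S xor t1) = ~(S xor (~(P /\ S)))
t3 = t2 \/ t1 = (~(S xor (~(P /\ S)))) \/ (~(P /\ S))
t4 = t3 xor R = ((~(S xor (~(P /\ S)))) \/ (~(P /\ S))) xor R
t7 = P \/ t4 = P \/ (((~(S xor (~(P /\ S)))) \/ (~(P /\ S))) xor R)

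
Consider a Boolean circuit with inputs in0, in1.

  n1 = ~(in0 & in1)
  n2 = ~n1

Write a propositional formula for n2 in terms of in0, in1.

~(~(in0 & in1))

n1 = ~(in0 & in1)
n2 = ~n1 = ~(~(in0 & in1))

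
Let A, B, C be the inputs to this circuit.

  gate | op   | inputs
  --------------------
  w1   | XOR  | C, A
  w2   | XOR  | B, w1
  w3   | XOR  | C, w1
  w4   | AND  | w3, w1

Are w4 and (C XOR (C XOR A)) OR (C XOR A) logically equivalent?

w1 = C XOR A
w3 = C XOR w1 = C XOR (C XOR A)
w4 = w3 AND w1 = (C XOR (C XOR A)) AND (C XOR A)
At A=0, B=0, C=1: circuit gives 0, formula gives 1.

No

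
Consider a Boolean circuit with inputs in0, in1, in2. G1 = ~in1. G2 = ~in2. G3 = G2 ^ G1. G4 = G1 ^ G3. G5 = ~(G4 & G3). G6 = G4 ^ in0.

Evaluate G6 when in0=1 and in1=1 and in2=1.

1

G1 = ~1 = 0
G2 = ~1 = 0
G3 = 0 ^ 0 = 0
G4 = 0 ^ 0 = 0
G6 = 0 ^ 1 = 1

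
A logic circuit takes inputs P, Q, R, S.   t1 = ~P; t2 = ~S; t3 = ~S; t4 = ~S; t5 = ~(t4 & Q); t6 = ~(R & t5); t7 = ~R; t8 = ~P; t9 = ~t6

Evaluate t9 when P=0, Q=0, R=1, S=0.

t4 = ~0 = 1
t5 = ~(1 & 0) = 1
t6 = ~(1 & 1) = 0
t9 = ~0 = 1

1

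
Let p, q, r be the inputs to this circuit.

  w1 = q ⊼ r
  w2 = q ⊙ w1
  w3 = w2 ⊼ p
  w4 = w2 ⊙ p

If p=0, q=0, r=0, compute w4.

w1 = 0 ⊼ 0 = 1
w2 = 0 ⊙ 1 = 0
w4 = 0 ⊙ 0 = 1

1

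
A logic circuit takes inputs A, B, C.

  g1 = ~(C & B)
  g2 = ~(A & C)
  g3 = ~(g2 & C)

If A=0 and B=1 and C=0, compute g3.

g2 = ~(0 & 0) = 1
g3 = ~(1 & 0) = 1

1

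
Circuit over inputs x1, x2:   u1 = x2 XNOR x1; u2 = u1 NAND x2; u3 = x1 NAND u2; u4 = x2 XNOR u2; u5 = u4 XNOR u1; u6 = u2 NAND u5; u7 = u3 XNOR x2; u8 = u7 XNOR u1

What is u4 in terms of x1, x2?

x2 XNOR ((x2 XNOR x1) NAND x2)

u1 = x2 XNOR x1
u2 = u1 NAND x2 = (x2 XNOR x1) NAND x2
u4 = x2 XNOR u2 = x2 XNOR ((x2 XNOR x1) NAND x2)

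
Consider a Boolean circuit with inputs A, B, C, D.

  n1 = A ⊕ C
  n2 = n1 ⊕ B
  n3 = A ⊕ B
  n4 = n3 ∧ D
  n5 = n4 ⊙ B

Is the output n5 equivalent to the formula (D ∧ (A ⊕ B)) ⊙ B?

Yes

n3 = A ⊕ B
n4 = n3 ∧ D = (A ⊕ B) ∧ D
n5 = n4 ⊙ B = ((A ⊕ B) ∧ D) ⊙ B
At A=0, B=1, C=0, D=0: circuit gives 0, formula gives 0.
At A=0, B=0, C=0, D=0: circuit gives 1, formula gives 1.
Agrees on all 16 inputs.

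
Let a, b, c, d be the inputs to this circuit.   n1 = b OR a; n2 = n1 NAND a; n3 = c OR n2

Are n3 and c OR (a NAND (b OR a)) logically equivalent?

Yes

n1 = b OR a
n2 = n1 NAND a = (b OR a) NAND a
n3 = c OR n2 = c OR ((b OR a) NAND a)
At a=1, b=0, c=0, d=0: circuit gives 0, formula gives 0.
At a=0, b=0, c=0, d=0: circuit gives 1, formula gives 1.
Agrees on all 16 inputs.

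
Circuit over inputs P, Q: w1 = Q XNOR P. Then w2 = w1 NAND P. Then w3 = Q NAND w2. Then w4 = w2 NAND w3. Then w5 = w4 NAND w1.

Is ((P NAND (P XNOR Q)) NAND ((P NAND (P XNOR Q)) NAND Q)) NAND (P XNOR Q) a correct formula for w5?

Yes

w1 = Q XNOR P
w2 = w1 NAND P = (Q XNOR P) NAND P
w3 = Q NAND w2 = Q NAND ((Q XNOR P) NAND P)
w4 = w2 NAND w3 = ((Q XNOR P) NAND P) NAND (Q NAND ((Q XNOR P) NAND P))
w5 = w4 NAND w1 = (((Q XNOR P) NAND P) NAND (Q NAND ((Q XNOR P) NAND P))) NAND (Q XNOR P)
At P=1, Q=1: circuit gives 0, formula gives 0.
At P=0, Q=0: circuit gives 1, formula gives 1.
Agrees on all 4 inputs.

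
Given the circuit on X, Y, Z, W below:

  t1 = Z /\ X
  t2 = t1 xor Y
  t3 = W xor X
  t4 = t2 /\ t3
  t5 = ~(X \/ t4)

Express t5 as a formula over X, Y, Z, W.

~(X \/ (((Z /\ X) xor Y) /\ (W xor X)))

t1 = Z /\ X
t2 = t1 xor Y = (Z /\ X) xor Y
t3 = W xor X
t4 = t2 /\ t3 = ((Z /\ X) xor Y) /\ (W xor X)
t5 = ~(X \/ t4) = ~(X \/ (((Z /\ X) xor Y) /\ (W xor X)))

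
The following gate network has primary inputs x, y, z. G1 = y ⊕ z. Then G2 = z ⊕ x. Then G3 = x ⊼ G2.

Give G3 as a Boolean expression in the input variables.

x ⊼ (z ⊕ x)

G2 = z ⊕ x
G3 = x ⊼ G2 = x ⊼ (z ⊕ x)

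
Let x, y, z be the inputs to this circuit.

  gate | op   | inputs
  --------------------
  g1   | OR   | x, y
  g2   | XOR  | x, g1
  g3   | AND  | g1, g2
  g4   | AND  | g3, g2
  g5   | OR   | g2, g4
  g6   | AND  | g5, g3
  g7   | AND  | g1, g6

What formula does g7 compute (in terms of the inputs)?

g1 = x OR y
g2 = x XOR g1 = x XOR (x OR y)
g3 = g1 AND g2 = (x OR y) AND (x XOR (x OR y))
g4 = g3 AND g2 = ((x OR y) AND (x XOR (x OR y))) AND (x XOR (x OR y))
g5 = g2 OR g4 = (x XOR (x OR y)) OR (((x OR y) AND (x XOR (x OR y))) AND (x XOR (x OR y)))
g6 = g5 AND g3 = ((x XOR (x OR y)) OR (((x OR y) AND (x XOR (x OR y))) AND (x XOR (x OR y)))) AND ((x OR y) AND (x XOR (x OR y)))
g7 = g1 AND g6 = (x OR y) AND (((x XOR (x OR y)) OR (((x OR y) AND (x XOR (x OR y))) AND (x XOR (x OR y)))) AND ((x OR y) AND (x XOR (x OR y))))

(x OR y) AND (((x XOR (x OR y)) OR (((x OR y) AND (x XOR (x OR y))) AND (x XOR (x OR y)))) AND ((x OR y) AND (x XOR (x OR y))))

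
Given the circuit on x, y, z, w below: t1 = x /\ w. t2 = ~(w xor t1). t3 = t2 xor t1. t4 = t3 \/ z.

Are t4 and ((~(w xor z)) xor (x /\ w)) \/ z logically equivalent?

t1 = x /\ w
t2 = ~(w xor t1) = ~(w xor (x /\ w))
t3 = t2 xor t1 = (~(w xor (x /\ w))) xor (x /\ w)
t4 = t3 \/ z = ((~(w xor (x /\ w))) xor (x /\ w)) \/ z
At x=1, y=0, z=0, w=1: circuit gives 0, formula gives 1.

No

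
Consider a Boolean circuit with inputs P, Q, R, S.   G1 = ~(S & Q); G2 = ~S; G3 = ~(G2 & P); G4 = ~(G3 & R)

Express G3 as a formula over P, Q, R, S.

~(~S & P)

G2 = ~S
G3 = ~(G2 & P) = ~(~S & P)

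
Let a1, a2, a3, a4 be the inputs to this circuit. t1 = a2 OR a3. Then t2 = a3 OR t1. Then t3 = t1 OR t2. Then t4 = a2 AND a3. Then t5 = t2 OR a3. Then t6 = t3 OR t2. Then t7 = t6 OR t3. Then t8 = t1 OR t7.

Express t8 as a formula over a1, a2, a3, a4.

t1 = a2 OR a3
t2 = a3 OR t1 = a3 OR (a2 OR a3)
t3 = t1 OR t2 = (a2 OR a3) OR (a3 OR (a2 OR a3))
t6 = t3 OR t2 = ((a2 OR a3) OR (a3 OR (a2 OR a3))) OR (a3 OR (a2 OR a3))
t7 = t6 OR t3 = (((a2 OR a3) OR (a3 OR (a2 OR a3))) OR (a3 OR (a2 OR a3))) OR ((a2 OR a3) OR (a3 OR (a2 OR a3)))
t8 = t1 OR t7 = (a2 OR a3) OR ((((a2 OR a3) OR (a3 OR (a2 OR a3))) OR (a3 OR (a2 OR a3))) OR ((a2 OR a3) OR (a3 OR (a2 OR a3))))

(a2 OR a3) OR ((((a2 OR a3) OR (a3 OR (a2 OR a3))) OR (a3 OR (a2 OR a3))) OR ((a2 OR a3) OR (a3 OR (a2 OR a3))))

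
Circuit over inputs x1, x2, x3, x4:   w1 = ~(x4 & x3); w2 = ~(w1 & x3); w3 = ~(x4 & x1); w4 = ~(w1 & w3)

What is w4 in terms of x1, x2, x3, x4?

~((~(x4 & x3)) & (~(x4 & x1)))

w1 = ~(x4 & x3)
w3 = ~(x4 & x1)
w4 = ~(w1 & w3) = ~((~(x4 & x3)) & (~(x4 & x1)))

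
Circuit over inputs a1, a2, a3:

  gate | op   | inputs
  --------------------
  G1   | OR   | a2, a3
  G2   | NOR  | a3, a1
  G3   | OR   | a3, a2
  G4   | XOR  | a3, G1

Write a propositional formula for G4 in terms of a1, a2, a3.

G1 = a2 OR a3
G4 = a3 XOR G1 = a3 XOR (a2 OR a3)

a3 XOR (a2 OR a3)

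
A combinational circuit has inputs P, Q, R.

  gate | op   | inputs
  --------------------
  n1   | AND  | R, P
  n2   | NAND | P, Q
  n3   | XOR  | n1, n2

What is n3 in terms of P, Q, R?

n1 = R AND P
n2 = P NAND Q
n3 = n1 XOR n2 = (R AND P) XOR (P NAND Q)

(R AND P) XOR (P NAND Q)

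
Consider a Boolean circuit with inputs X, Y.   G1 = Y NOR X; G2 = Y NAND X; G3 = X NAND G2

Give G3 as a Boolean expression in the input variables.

X NAND (Y NAND X)

G2 = Y NAND X
G3 = X NAND G2 = X NAND (Y NAND X)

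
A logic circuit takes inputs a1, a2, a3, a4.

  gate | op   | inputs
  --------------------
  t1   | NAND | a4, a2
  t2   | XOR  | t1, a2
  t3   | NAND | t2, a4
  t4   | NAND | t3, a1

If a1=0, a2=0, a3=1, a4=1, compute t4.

t1 = 1 NAND 0 = 1
t2 = 1 XOR 0 = 1
t3 = 1 NAND 1 = 0
t4 = 0 NAND 0 = 1

1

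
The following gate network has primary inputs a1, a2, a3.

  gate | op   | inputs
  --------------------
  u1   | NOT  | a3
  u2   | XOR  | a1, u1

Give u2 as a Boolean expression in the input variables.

u1 = NOT a3
u2 = a1 XOR u1 = a1 XOR NOT a3

a1 XOR NOT a3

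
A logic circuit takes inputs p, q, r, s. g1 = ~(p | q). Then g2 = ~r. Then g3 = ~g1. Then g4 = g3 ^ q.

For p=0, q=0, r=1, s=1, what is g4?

g1 = ~(0 | 0) = 1
g3 = ~1 = 0
g4 = 0 ^ 0 = 0

0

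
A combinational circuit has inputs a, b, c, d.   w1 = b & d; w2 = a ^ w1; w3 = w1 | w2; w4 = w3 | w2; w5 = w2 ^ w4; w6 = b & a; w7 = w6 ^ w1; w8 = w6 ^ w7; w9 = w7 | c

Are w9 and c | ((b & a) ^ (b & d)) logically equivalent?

w1 = b & d
w6 = b & a
w7 = w6 ^ w1 = (b & a) ^ (b & d)
w9 = w7 | c = ((b & a) ^ (b & d)) | c
At a=0, b=0, c=0, d=0: circuit gives 0, formula gives 0.
At a=0, b=0, c=1, d=0: circuit gives 1, formula gives 1.
Agrees on all 16 inputs.

Yes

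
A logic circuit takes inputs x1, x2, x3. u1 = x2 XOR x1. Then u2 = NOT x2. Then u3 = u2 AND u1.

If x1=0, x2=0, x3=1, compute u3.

0

u1 = 0 XOR 0 = 0
u2 = NOT 0 = 1
u3 = 1 AND 0 = 0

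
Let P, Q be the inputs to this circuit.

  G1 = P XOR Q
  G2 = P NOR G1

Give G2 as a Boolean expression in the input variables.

G1 = P XOR Q
G2 = P NOR G1 = P NOR (P XOR Q)

P NOR (P XOR Q)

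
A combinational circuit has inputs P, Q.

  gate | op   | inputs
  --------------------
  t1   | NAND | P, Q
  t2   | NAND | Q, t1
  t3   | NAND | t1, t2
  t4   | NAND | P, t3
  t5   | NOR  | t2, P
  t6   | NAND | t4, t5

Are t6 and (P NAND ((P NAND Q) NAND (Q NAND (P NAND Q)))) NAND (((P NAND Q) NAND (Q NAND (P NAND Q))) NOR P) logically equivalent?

No

t1 = P NAND Q
t2 = Q NAND t1 = Q NAND (P NAND Q)
t3 = t1 NAND t2 = (P NAND Q) NAND (Q NAND (P NAND Q))
t4 = P NAND t3 = P NAND ((P NAND Q) NAND (Q NAND (P NAND Q)))
t5 = t2 NOR P = (Q NAND (P NAND Q)) NOR P
t6 = t4 NAND t5 = (P NAND ((P NAND Q) NAND (Q NAND (P NAND Q)))) NAND ((Q NAND (P NAND Q)) NOR P)
At P=0, Q=0: circuit gives 1, formula gives 0.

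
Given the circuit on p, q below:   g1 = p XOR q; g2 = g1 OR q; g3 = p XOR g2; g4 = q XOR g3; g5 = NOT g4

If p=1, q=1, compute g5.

g1 = 1 XOR 1 = 0
g2 = 0 OR 1 = 1
g3 = 1 XOR 1 = 0
g4 = 1 XOR 0 = 1
g5 = NOT 1 = 0

0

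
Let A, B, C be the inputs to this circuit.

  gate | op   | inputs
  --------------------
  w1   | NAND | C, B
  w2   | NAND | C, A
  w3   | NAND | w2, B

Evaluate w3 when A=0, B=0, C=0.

w2 = 0 NAND 0 = 1
w3 = 1 NAND 0 = 1

1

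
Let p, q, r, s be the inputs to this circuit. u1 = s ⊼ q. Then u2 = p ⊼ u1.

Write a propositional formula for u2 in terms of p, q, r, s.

u1 = s ⊼ q
u2 = p ⊼ u1 = p ⊼ (s ⊼ q)

p ⊼ (s ⊼ q)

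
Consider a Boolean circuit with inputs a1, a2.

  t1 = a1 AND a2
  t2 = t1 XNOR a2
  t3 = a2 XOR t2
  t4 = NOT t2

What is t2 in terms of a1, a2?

(a1 AND a2) XNOR a2

t1 = a1 AND a2
t2 = t1 XNOR a2 = (a1 AND a2) XNOR a2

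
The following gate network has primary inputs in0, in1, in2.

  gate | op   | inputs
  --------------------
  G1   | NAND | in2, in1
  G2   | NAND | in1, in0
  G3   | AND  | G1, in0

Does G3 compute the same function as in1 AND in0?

No

G1 = in2 NAND in1
G3 = G1 AND in0 = (in2 NAND in1) AND in0
At in0=1, in1=0, in2=0: circuit gives 1, formula gives 0.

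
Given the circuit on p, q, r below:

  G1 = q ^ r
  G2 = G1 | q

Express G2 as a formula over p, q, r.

(q ^ r) | q

G1 = q ^ r
G2 = G1 | q = (q ^ r) | q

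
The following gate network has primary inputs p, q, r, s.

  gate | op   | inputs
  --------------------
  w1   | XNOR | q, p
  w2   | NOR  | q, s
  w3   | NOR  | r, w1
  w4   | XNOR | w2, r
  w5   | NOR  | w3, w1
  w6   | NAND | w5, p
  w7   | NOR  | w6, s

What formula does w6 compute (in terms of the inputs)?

((r NOR (q XNOR p)) NOR (q XNOR p)) NAND p

w1 = q XNOR p
w3 = r NOR w1 = r NOR (q XNOR p)
w5 = w3 NOR w1 = (r NOR (q XNOR p)) NOR (q XNOR p)
w6 = w5 NAND p = ((r NOR (q XNOR p)) NOR (q XNOR p)) NAND p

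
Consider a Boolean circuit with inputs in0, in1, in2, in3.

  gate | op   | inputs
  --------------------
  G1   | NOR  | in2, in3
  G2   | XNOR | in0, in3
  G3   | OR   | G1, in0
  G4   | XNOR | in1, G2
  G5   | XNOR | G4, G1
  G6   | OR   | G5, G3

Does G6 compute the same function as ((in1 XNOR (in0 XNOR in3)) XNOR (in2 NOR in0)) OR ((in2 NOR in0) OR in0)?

No

G1 = in2 NOR in3
G2 = in0 XNOR in3
G3 = G1 OR in0 = (in2 NOR in3) OR in0
G4 = in1 XNOR G2 = in1 XNOR (in0 XNOR in3)
G5 = G4 XNOR G1 = (in1 XNOR (in0 XNOR in3)) XNOR (in2 NOR in3)
G6 = G5 OR G3 = ((in1 XNOR (in0 XNOR in3)) XNOR (in2 NOR in3)) OR ((in2 NOR in3) OR in0)
At in0=0, in1=0, in2=0, in3=1: circuit gives 0, formula gives 1.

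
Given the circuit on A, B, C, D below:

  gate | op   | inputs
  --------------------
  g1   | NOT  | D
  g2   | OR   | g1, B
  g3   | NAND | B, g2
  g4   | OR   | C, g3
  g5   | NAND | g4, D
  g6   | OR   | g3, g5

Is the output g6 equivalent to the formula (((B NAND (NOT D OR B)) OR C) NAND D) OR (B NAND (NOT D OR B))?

Yes

g1 = NOT D
g2 = g1 OR B = NOT D OR B
g3 = B NAND g2 = B NAND (NOT D OR B)
g4 = C OR g3 = C OR (B NAND (NOT D OR B))
g5 = g4 NAND D = (C OR (B NAND (NOT D OR B))) NAND D
g6 = g3 OR g5 = (B NAND (NOT D OR B)) OR ((C OR (B NAND (NOT D OR B))) NAND D)
At A=0, B=1, C=1, D=1: circuit gives 0, formula gives 0.
At A=0, B=0, C=0, D=0: circuit gives 1, formula gives 1.
Agrees on all 16 inputs.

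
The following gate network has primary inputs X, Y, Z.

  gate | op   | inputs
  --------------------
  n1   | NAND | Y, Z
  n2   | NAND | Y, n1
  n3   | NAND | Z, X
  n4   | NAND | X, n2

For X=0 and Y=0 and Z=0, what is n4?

1

n1 = 0 NAND 0 = 1
n2 = 0 NAND 1 = 1
n4 = 0 NAND 1 = 1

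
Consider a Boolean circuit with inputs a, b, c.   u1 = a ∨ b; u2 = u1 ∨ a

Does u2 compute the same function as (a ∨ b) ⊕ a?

No

u1 = a ∨ b
u2 = u1 ∨ a = (a ∨ b) ∨ a
At a=1, b=0, c=0: circuit gives 1, formula gives 0.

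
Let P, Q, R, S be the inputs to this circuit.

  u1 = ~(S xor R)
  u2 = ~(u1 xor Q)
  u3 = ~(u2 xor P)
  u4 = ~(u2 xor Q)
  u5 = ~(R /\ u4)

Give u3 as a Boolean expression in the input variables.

~((~((~(S xor R)) xor Q)) xor P)

u1 = ~(S xor R)
u2 = ~(u1 xor Q) = ~((~(S xor R)) xor Q)
u3 = ~(u2 xor P) = ~((~((~(S xor R)) xor Q)) xor P)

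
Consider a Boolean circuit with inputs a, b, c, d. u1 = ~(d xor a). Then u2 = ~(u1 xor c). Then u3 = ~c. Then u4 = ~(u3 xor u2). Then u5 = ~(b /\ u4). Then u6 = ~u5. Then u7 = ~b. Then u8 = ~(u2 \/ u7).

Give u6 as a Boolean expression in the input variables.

~(~(b /\ (~(~c xor (~((~(d xor a)) xor c))))))

u1 = ~(d xor a)
u2 = ~(u1 xor c) = ~((~(d xor a)) xor c)
u3 = ~c
u4 = ~(u3 xor u2) = ~(~c xor (~((~(d xor a)) xor c)))
u5 = ~(b /\ u4) = ~(b /\ (~(~c xor (~((~(d xor a)) xor c)))))
u6 = ~u5 = ~(~(b /\ (~(~c xor (~((~(d xor a)) xor c))))))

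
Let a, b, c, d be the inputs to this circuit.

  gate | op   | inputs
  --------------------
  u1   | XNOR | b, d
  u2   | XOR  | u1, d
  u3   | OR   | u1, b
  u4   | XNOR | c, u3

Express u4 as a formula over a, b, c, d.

c XNOR ((b XNOR d) OR b)

u1 = b XNOR d
u3 = u1 OR b = (b XNOR d) OR b
u4 = c XNOR u3 = c XNOR ((b XNOR d) OR b)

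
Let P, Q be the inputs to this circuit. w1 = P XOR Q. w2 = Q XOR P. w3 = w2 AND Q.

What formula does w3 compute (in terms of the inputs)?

w2 = Q XOR P
w3 = w2 AND Q = (Q XOR P) AND Q

(Q XOR P) AND Q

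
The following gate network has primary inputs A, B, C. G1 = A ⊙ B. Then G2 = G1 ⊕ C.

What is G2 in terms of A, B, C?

(A ⊙ B) ⊕ C

G1 = A ⊙ B
G2 = G1 ⊕ C = (A ⊙ B) ⊕ C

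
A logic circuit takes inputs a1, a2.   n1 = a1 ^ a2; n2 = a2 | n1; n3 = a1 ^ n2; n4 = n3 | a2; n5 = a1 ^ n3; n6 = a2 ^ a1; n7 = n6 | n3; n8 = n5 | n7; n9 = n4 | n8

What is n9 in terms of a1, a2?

n1 = a1 ^ a2
n2 = a2 | n1 = a2 | (a1 ^ a2)
n3 = a1 ^ n2 = a1 ^ (a2 | (a1 ^ a2))
n4 = n3 | a2 = (a1 ^ (a2 | (a1 ^ a2))) | a2
n5 = a1 ^ n3 = a1 ^ (a1 ^ (a2 | (a1 ^ a2)))
n6 = a2 ^ a1
n7 = n6 | n3 = (a2 ^ a1) | (a1 ^ (a2 | (a1 ^ a2)))
n8 = n5 | n7 = (a1 ^ (a1 ^ (a2 | (a1 ^ a2)))) | ((a2 ^ a1) | (a1 ^ (a2 | (a1 ^ a2))))
n9 = n4 | n8 = ((a1 ^ (a2 | (a1 ^ a2))) | a2) | ((a1 ^ (a1 ^ (a2 | (a1 ^ a2)))) | ((a2 ^ a1) | (a1 ^ (a2 | (a1 ^ a2)))))

((a1 ^ (a2 | (a1 ^ a2))) | a2) | ((a1 ^ (a1 ^ (a2 | (a1 ^ a2)))) | ((a2 ^ a1) | (a1 ^ (a2 | (a1 ^ a2)))))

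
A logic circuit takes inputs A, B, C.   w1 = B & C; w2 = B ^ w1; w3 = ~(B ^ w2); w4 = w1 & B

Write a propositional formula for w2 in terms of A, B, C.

B ^ (B & C)

w1 = B & C
w2 = B ^ w1 = B ^ (B & C)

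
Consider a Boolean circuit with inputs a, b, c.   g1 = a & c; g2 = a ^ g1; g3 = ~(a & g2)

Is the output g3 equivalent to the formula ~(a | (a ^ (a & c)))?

No

g1 = a & c
g2 = a ^ g1 = a ^ (a & c)
g3 = ~(a & g2) = ~(a & (a ^ (a & c)))
At a=1, b=0, c=1: circuit gives 1, formula gives 0.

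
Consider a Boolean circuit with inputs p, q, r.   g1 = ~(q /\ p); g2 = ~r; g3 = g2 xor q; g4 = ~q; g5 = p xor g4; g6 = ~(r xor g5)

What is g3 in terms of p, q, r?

g2 = ~r
g3 = g2 xor q = ~r xor q

~r xor q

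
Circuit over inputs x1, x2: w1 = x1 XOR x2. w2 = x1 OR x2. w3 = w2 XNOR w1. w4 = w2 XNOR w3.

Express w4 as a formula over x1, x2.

(x1 OR x2) XNOR ((x1 OR x2) XNOR (x1 XOR x2))

w1 = x1 XOR x2
w2 = x1 OR x2
w3 = w2 XNOR w1 = (x1 OR x2) XNOR (x1 XOR x2)
w4 = w2 XNOR w3 = (x1 OR x2) XNOR ((x1 OR x2) XNOR (x1 XOR x2))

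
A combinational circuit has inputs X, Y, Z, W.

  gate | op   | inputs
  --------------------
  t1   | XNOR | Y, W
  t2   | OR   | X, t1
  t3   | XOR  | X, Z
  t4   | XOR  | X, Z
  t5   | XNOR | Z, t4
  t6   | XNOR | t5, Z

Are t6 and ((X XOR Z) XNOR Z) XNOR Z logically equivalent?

Yes

t4 = X XOR Z
t5 = Z XNOR t4 = Z XNOR (X XOR Z)
t6 = t5 XNOR Z = (Z XNOR (X XOR Z)) XNOR Z
At X=0, Y=0, Z=0, W=0: circuit gives 0, formula gives 0.
At X=0, Y=0, Z=1, W=0: circuit gives 1, formula gives 1.
Agrees on all 16 inputs.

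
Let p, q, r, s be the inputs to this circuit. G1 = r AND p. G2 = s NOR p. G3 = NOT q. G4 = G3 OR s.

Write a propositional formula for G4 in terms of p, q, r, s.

NOT q OR s

G3 = NOT q
G4 = G3 OR s = NOT q OR s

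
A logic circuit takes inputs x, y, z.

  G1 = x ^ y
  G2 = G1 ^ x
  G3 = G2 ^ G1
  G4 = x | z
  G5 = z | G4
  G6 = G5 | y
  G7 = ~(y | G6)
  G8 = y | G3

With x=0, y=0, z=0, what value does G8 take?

0

G1 = 0 ^ 0 = 0
G2 = 0 ^ 0 = 0
G3 = 0 ^ 0 = 0
G8 = 0 | 0 = 0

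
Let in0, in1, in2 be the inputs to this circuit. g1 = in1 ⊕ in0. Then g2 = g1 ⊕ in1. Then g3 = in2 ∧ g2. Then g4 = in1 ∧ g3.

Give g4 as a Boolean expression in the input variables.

g1 = in1 ⊕ in0
g2 = g1 ⊕ in1 = (in1 ⊕ in0) ⊕ in1
g3 = in2 ∧ g2 = in2 ∧ ((in1 ⊕ in0) ⊕ in1)
g4 = in1 ∧ g3 = in1 ∧ (in2 ∧ ((in1 ⊕ in0) ⊕ in1))

in1 ∧ (in2 ∧ ((in1 ⊕ in0) ⊕ in1))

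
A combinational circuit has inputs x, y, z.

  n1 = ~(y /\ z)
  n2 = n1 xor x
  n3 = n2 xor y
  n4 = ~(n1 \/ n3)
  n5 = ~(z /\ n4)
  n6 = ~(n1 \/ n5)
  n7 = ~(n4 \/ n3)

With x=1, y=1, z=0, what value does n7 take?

n1 = ~(1 /\ 0) = 1
n2 = 1 xor 1 = 0
n3 = 0 xor 1 = 1
n4 = ~(1 \/ 1) = 0
n7 = ~(0 \/ 1) = 0

0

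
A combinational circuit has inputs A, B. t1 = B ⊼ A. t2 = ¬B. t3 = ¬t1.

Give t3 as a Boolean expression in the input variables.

¬(B ⊼ A)

t1 = B ⊼ A
t3 = ¬t1 = ¬(B ⊼ A)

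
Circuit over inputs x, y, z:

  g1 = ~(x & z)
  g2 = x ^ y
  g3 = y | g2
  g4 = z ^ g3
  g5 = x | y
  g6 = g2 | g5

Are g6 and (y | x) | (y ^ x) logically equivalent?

g2 = x ^ y
g5 = x | y
g6 = g2 | g5 = (x ^ y) | (x | y)
At x=0, y=0, z=0: circuit gives 0, formula gives 0.
At x=0, y=1, z=0: circuit gives 1, formula gives 1.
Agrees on all 8 inputs.

Yes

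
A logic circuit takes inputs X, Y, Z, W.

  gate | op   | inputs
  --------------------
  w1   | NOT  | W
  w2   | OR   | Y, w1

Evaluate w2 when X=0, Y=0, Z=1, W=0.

1

w1 = NOT 0 = 1
w2 = 0 OR 1 = 1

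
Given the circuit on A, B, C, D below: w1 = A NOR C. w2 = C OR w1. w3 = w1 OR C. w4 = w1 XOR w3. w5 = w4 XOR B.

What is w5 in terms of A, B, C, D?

((A NOR C) XOR ((A NOR C) OR C)) XOR B

w1 = A NOR C
w3 = w1 OR C = (A NOR C) OR C
w4 = w1 XOR w3 = (A NOR C) XOR ((A NOR C) OR C)
w5 = w4 XOR B = ((A NOR C) XOR ((A NOR C) OR C)) XOR B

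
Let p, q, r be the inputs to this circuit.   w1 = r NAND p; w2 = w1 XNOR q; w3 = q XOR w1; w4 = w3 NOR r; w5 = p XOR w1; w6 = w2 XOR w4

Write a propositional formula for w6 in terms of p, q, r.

w1 = r NAND p
w2 = w1 XNOR q = (r NAND p) XNOR q
w3 = q XOR w1 = q XOR (r NAND p)
w4 = w3 NOR r = (q XOR (r NAND p)) NOR r
w6 = w2 XOR w4 = ((r NAND p) XNOR q) XOR ((q XOR (r NAND p)) NOR r)

((r NAND p) XNOR q) XOR ((q XOR (r NAND p)) NOR r)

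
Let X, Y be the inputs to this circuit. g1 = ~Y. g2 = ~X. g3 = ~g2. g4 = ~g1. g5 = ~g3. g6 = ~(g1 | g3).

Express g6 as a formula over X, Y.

g1 = ~Y
g2 = ~X
g3 = ~g2 = ~~X
g6 = ~(g1 | g3) = ~(~Y | ~~X)

~(~Y | ~~X)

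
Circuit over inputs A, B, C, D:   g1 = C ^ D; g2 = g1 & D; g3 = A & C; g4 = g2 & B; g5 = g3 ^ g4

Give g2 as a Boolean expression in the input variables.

g1 = C ^ D
g2 = g1 & D = (C ^ D) & D

(C ^ D) & D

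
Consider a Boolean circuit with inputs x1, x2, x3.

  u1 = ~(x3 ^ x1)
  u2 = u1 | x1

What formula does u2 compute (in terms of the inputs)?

u1 = ~(x3 ^ x1)
u2 = u1 | x1 = (~(x3 ^ x1)) | x1

(~(x3 ^ x1)) | x1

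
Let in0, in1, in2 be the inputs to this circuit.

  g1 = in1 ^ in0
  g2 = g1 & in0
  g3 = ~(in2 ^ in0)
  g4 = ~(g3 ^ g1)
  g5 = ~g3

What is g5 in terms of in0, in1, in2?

g3 = ~(in2 ^ in0)
g5 = ~g3 = ~(~(in2 ^ in0))

~(~(in2 ^ in0))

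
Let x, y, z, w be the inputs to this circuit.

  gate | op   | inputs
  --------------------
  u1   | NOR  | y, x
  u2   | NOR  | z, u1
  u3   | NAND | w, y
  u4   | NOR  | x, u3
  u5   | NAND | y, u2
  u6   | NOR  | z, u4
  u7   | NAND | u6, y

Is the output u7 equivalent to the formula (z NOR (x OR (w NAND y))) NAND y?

u3 = w NAND y
u4 = x NOR u3 = x NOR (w NAND y)
u6 = z NOR u4 = z NOR (x NOR (w NAND y))
u7 = u6 NAND y = (z NOR (x NOR (w NAND y))) NAND y
At x=0, y=1, z=0, w=0: circuit gives 0, formula gives 1.

No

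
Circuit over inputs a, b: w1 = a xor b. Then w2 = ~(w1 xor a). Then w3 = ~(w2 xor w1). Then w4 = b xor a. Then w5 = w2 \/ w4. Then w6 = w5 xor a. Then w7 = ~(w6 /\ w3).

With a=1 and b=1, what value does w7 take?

w1 = 1 xor 1 = 0
w2 = ~(0 xor 1) = 0
w3 = ~(0 xor 0) = 1
w4 = 1 xor 1 = 0
w5 = 0 \/ 0 = 0
w6 = 0 xor 1 = 1
w7 = ~(1 /\ 1) = 0

0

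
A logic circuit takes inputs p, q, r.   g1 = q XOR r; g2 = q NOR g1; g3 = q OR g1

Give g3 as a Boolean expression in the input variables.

q OR (q XOR r)

g1 = q XOR r
g3 = q OR g1 = q OR (q XOR r)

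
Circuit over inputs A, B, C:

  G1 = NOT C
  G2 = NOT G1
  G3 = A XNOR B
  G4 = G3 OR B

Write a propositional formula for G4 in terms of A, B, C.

(A XNOR B) OR B

G3 = A XNOR B
G4 = G3 OR B = (A XNOR B) OR B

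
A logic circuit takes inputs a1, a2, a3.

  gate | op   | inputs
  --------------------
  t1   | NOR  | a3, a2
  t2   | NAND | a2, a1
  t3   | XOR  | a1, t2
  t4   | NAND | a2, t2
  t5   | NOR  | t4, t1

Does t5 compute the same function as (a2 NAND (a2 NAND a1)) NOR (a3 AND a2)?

No

t1 = a3 NOR a2
t2 = a2 NAND a1
t4 = a2 NAND t2 = a2 NAND (a2 NAND a1)
t5 = t4 NOR t1 = (a2 NAND (a2 NAND a1)) NOR (a3 NOR a2)
At a1=0, a2=1, a3=1: circuit gives 1, formula gives 0.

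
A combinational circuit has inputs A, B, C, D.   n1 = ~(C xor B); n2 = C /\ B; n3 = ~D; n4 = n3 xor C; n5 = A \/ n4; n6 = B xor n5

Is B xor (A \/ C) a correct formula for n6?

n3 = ~D
n4 = n3 xor C = ~D xor C
n5 = A \/ n4 = A \/ (~D xor C)
n6 = B xor n5 = B xor (A \/ (~D xor C))
At A=0, B=0, C=0, D=0: circuit gives 1, formula gives 0.

No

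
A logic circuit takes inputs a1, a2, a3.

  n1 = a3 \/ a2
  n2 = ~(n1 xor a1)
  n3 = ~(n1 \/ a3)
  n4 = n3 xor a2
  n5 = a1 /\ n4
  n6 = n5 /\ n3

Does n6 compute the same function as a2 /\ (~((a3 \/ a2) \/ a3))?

n1 = a3 \/ a2
n3 = ~(n1 \/ a3) = ~((a3 \/ a2) \/ a3)
n4 = n3 xor a2 = (~((a3 \/ a2) \/ a3)) xor a2
n5 = a1 /\ n4 = a1 /\ ((~((a3 \/ a2) \/ a3)) xor a2)
n6 = n5 /\ n3 = (a1 /\ ((~((a3 \/ a2) \/ a3)) xor a2)) /\ (~((a3 \/ a2) \/ a3))
At a1=1, a2=0, a3=0: circuit gives 1, formula gives 0.

No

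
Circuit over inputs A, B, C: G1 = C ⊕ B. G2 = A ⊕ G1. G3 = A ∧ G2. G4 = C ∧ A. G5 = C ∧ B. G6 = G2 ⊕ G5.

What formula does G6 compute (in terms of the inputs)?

(A ⊕ (C ⊕ B)) ⊕ (C ∧ B)

G1 = C ⊕ B
G2 = A ⊕ G1 = A ⊕ (C ⊕ B)
G5 = C ∧ B
G6 = G2 ⊕ G5 = (A ⊕ (C ⊕ B)) ⊕ (C ∧ B)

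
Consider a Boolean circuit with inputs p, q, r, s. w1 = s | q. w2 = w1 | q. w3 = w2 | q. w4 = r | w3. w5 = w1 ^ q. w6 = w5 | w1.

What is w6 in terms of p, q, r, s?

((s | q) ^ q) | (s | q)

w1 = s | q
w5 = w1 ^ q = (s | q) ^ q
w6 = w5 | w1 = ((s | q) ^ q) | (s | q)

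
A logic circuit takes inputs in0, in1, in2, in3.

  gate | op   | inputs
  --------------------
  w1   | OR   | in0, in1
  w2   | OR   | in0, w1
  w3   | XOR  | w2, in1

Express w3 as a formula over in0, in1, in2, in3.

(in0 OR (in0 OR in1)) XOR in1

w1 = in0 OR in1
w2 = in0 OR w1 = in0 OR (in0 OR in1)
w3 = w2 XOR in1 = (in0 OR (in0 OR in1)) XOR in1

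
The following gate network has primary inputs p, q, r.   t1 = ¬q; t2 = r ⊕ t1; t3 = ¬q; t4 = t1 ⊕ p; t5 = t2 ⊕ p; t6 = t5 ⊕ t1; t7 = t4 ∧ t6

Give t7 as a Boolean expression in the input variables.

(¬q ⊕ p) ∧ (((r ⊕ ¬q) ⊕ p) ⊕ ¬q)

t1 = ¬q
t2 = r ⊕ t1 = r ⊕ ¬q
t4 = t1 ⊕ p = ¬q ⊕ p
t5 = t2 ⊕ p = (r ⊕ ¬q) ⊕ p
t6 = t5 ⊕ t1 = ((r ⊕ ¬q) ⊕ p) ⊕ ¬q
t7 = t4 ∧ t6 = (¬q ⊕ p) ∧ (((r ⊕ ¬q) ⊕ p) ⊕ ¬q)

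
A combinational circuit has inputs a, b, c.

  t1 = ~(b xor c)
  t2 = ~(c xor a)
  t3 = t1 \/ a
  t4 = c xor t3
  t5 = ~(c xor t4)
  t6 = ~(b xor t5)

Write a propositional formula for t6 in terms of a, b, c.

t1 = ~(b xor c)
t3 = t1 \/ a = (~(b xor c)) \/ a
t4 = c xor t3 = c xor ((~(b xor c)) \/ a)
t5 = ~(c xor t4) = ~(c xor (c xor ((~(b xor c)) \/ a)))
t6 = ~(b xor t5) = ~(b xor (~(c xor (c xor ((~(b xor c)) \/ a)))))

~(b xor (~(c xor (c xor ((~(b xor c)) \/ a)))))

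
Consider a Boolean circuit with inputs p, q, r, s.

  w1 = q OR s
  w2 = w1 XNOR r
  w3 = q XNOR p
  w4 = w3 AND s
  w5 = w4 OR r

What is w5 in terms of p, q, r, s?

w3 = q XNOR p
w4 = w3 AND s = (q XNOR p) AND s
w5 = w4 OR r = ((q XNOR p) AND s) OR r

((q XNOR p) AND s) OR r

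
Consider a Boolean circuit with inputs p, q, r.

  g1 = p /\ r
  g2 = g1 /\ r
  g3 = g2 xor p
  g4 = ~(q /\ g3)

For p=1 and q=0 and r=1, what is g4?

1

g1 = 1 /\ 1 = 1
g2 = 1 /\ 1 = 1
g3 = 1 xor 1 = 0
g4 = ~(0 /\ 0) = 1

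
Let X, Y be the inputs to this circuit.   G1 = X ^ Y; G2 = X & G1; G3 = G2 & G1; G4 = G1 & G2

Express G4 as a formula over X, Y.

(X ^ Y) & (X & (X ^ Y))

G1 = X ^ Y
G2 = X & G1 = X & (X ^ Y)
G4 = G1 & G2 = (X ^ Y) & (X & (X ^ Y))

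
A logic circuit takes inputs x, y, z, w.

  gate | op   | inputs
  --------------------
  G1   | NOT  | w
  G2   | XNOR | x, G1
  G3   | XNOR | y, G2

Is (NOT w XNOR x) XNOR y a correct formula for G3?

G1 = NOT w
G2 = x XNOR G1 = x XNOR NOT w
G3 = y XNOR G2 = y XNOR (x XNOR NOT w)
At x=0, y=0, z=0, w=1: circuit gives 0, formula gives 0.
At x=0, y=0, z=0, w=0: circuit gives 1, formula gives 1.
Agrees on all 16 inputs.

Yes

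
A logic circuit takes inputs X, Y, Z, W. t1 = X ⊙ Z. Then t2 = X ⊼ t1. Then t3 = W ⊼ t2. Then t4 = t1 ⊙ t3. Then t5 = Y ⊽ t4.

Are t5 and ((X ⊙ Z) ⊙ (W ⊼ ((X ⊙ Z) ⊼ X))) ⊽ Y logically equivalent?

t1 = X ⊙ Z
t2 = X ⊼ t1 = X ⊼ (X ⊙ Z)
t3 = W ⊼ t2 = W ⊼ (X ⊼ (X ⊙ Z))
t4 = t1 ⊙ t3 = (X ⊙ Z) ⊙ (W ⊼ (X ⊼ (X ⊙ Z)))
t5 = Y ⊽ t4 = Y ⊽ ((X ⊙ Z) ⊙ (W ⊼ (X ⊼ (X ⊙ Z))))
At X=0, Y=0, Z=0, W=0: circuit gives 0, formula gives 0.
At X=0, Y=0, Z=0, W=1: circuit gives 1, formula gives 1.
Agrees on all 16 inputs.

Yes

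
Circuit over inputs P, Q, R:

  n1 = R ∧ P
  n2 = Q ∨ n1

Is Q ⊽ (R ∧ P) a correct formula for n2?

n1 = R ∧ P
n2 = Q ∨ n1 = Q ∨ (R ∧ P)
At P=0, Q=0, R=0: circuit gives 0, formula gives 1.

No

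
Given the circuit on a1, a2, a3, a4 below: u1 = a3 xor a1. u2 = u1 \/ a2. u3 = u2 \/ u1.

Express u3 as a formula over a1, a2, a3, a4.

u1 = a3 xor a1
u2 = u1 \/ a2 = (a3 xor a1) \/ a2
u3 = u2 \/ u1 = ((a3 xor a1) \/ a2) \/ (a3 xor a1)

((a3 xor a1) \/ a2) \/ (a3 xor a1)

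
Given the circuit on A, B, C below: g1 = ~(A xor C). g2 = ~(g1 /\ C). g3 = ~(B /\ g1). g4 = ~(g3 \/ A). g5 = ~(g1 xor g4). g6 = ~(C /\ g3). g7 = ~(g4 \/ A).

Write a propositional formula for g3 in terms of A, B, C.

g1 = ~(A xor C)
g3 = ~(B /\ g1) = ~(B /\ (~(A xor C)))

~(B /\ (~(A xor C)))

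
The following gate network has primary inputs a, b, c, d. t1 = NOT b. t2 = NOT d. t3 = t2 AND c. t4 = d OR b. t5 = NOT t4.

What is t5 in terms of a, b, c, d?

t4 = d OR b
t5 = NOT t4 = NOT (d OR b)

NOT (d OR b)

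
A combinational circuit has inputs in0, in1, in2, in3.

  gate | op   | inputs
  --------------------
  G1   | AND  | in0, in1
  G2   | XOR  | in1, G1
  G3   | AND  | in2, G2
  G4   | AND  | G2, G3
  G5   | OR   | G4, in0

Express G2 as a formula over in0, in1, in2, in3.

in1 XOR (in0 AND in1)

G1 = in0 AND in1
G2 = in1 XOR G1 = in1 XOR (in0 AND in1)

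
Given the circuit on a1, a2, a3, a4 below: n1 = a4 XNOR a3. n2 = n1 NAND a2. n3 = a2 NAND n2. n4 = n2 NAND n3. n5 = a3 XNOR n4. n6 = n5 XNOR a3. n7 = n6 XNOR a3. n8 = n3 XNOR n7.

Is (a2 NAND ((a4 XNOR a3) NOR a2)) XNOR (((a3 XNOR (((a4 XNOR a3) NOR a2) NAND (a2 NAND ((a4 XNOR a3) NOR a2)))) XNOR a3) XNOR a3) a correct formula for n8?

No

n1 = a4 XNOR a3
n2 = n1 NAND a2 = (a4 XNOR a3) NAND a2
n3 = a2 NAND n2 = a2 NAND ((a4 XNOR a3) NAND a2)
n4 = n2 NAND n3 = ((a4 XNOR a3) NAND a2) NAND (a2 NAND ((a4 XNOR a3) NAND a2))
n5 = a3 XNOR n4 = a3 XNOR (((a4 XNOR a3) NAND a2) NAND (a2 NAND ((a4 XNOR a3) NAND a2)))
n6 = n5 XNOR a3 = (a3 XNOR (((a4 XNOR a3) NAND a2) NAND (a2 NAND ((a4 XNOR a3) NAND a2)))) XNOR a3
n7 = n6 XNOR a3 = ((a3 XNOR (((a4 XNOR a3) NAND a2) NAND (a2 NAND ((a4 XNOR a3) NAND a2)))) XNOR a3) XNOR a3
n8 = n3 XNOR n7 = (a2 NAND ((a4 XNOR a3) NAND a2)) XNOR (((a3 XNOR (((a4 XNOR a3) NAND a2) NAND (a2 NAND ((a4 XNOR a3) NAND a2)))) XNOR a3) XNOR a3)
At a1=0, a2=0, a3=0, a4=0: circuit gives 1, formula gives 0.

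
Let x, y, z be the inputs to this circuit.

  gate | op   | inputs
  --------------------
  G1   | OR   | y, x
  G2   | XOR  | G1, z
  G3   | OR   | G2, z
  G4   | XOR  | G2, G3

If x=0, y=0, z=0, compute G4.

0

G1 = 0 OR 0 = 0
G2 = 0 XOR 0 = 0
G3 = 0 OR 0 = 0
G4 = 0 XOR 0 = 0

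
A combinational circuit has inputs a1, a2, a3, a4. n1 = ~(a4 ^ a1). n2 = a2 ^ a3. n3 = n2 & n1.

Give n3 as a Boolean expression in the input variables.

n1 = ~(a4 ^ a1)
n2 = a2 ^ a3
n3 = n2 & n1 = (a2 ^ a3) & (~(a4 ^ a1))

(a2 ^ a3) & (~(a4 ^ a1))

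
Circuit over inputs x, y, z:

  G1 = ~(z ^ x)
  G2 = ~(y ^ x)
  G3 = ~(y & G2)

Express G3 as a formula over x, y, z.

G2 = ~(y ^ x)
G3 = ~(y & G2) = ~(y & (~(y ^ x)))

~(y & (~(y ^ x)))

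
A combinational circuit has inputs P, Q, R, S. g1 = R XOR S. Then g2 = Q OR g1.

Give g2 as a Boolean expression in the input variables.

g1 = R XOR S
g2 = Q OR g1 = Q OR (R XOR S)

Q OR (R XOR S)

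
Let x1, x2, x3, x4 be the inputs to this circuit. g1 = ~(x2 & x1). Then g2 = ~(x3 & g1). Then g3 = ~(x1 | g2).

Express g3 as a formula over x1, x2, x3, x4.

g1 = ~(x2 & x1)
g2 = ~(x3 & g1) = ~(x3 & (~(x2 & x1)))
g3 = ~(x1 | g2) = ~(x1 | (~(x3 & (~(x2 & x1)))))

~(x1 | (~(x3 & (~(x2 & x1)))))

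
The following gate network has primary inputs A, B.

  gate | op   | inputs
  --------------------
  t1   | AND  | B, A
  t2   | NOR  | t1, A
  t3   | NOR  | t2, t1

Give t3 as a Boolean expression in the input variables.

((B AND A) NOR A) NOR (B AND A)

t1 = B AND A
t2 = t1 NOR A = (B AND A) NOR A
t3 = t2 NOR t1 = ((B AND A) NOR A) NOR (B AND A)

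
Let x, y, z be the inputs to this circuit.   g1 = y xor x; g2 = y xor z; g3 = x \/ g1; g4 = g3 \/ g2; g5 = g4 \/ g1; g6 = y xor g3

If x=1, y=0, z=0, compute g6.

1

g1 = 0 xor 1 = 1
g3 = 1 \/ 1 = 1
g6 = 0 xor 1 = 1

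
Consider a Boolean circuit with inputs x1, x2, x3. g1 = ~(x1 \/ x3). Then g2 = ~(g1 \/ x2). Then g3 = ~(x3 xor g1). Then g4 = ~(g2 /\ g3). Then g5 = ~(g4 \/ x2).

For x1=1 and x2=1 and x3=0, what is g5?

g1 = ~(1 \/ 0) = 0
g2 = ~(0 \/ 1) = 0
g3 = ~(0 xor 0) = 1
g4 = ~(0 /\ 1) = 1
g5 = ~(1 \/ 1) = 0

0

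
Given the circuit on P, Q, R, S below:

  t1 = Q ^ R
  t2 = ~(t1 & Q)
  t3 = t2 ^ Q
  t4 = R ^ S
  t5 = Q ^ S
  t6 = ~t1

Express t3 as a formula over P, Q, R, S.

t1 = Q ^ R
t2 = ~(t1 & Q) = ~((Q ^ R) & Q)
t3 = t2 ^ Q = (~((Q ^ R) & Q)) ^ Q

(~((Q ^ R) & Q)) ^ Q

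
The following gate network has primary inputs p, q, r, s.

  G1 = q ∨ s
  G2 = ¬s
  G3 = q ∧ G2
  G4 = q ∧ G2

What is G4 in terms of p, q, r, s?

G2 = ¬s
G4 = q ∧ G2 = q ∧ ¬s

q ∧ ¬s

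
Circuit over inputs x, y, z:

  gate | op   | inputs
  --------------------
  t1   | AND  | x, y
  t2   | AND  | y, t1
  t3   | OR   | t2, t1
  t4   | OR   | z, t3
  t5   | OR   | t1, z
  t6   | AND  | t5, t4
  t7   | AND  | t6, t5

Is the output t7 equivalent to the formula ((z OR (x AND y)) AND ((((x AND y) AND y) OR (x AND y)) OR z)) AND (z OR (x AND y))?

Yes

t1 = x AND y
t2 = y AND t1 = y AND (x AND y)
t3 = t2 OR t1 = (y AND (x AND y)) OR (x AND y)
t4 = z OR t3 = z OR ((y AND (x AND y)) OR (x AND y))
t5 = t1 OR z = (x AND y) OR z
t6 = t5 AND t4 = ((x AND y) OR z) AND (z OR ((y AND (x AND y)) OR (x AND y)))
t7 = t6 AND t5 = (((x AND y) OR z) AND (z OR ((y AND (x AND y)) OR (x AND y)))) AND ((x AND y) OR z)
At x=0, y=0, z=0: circuit gives 0, formula gives 0.
At x=0, y=0, z=1: circuit gives 1, formula gives 1.
Agrees on all 8 inputs.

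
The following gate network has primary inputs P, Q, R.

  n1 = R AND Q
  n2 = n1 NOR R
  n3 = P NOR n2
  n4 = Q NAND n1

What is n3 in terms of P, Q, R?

n1 = R AND Q
n2 = n1 NOR R = (R AND Q) NOR R
n3 = P NOR n2 = P NOR ((R AND Q) NOR R)

P NOR ((R AND Q) NOR R)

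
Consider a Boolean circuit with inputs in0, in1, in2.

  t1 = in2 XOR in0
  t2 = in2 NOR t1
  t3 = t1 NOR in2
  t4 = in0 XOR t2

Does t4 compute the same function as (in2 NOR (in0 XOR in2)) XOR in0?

Yes

t1 = in2 XOR in0
t2 = in2 NOR t1 = in2 NOR (in2 XOR in0)
t4 = in0 XOR t2 = in0 XOR (in2 NOR (in2 XOR in0))
At in0=0, in1=0, in2=1: circuit gives 0, formula gives 0.
At in0=0, in1=0, in2=0: circuit gives 1, formula gives 1.
Agrees on all 8 inputs.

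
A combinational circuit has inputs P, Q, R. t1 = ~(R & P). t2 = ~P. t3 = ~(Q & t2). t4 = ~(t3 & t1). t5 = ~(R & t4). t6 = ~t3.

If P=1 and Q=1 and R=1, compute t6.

t2 = ~1 = 0
t3 = ~(1 & 0) = 1
t6 = ~1 = 0

0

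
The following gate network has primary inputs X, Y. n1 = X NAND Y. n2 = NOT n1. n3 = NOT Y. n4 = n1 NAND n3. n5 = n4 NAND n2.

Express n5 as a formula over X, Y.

((X NAND Y) NAND NOT Y) NAND NOT (X NAND Y)

n1 = X NAND Y
n2 = NOT n1 = NOT (X NAND Y)
n3 = NOT Y
n4 = n1 NAND n3 = (X NAND Y) NAND NOT Y
n5 = n4 NAND n2 = ((X NAND Y) NAND NOT Y) NAND NOT (X NAND Y)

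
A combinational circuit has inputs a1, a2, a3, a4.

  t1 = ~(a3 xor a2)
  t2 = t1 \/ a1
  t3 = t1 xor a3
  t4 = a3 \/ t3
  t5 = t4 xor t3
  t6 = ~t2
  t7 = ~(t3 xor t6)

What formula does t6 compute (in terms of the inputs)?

t1 = ~(a3 xor a2)
t2 = t1 \/ a1 = (~(a3 xor a2)) \/ a1
t6 = ~t2 = ~((~(a3 xor a2)) \/ a1)

~((~(a3 xor a2)) \/ a1)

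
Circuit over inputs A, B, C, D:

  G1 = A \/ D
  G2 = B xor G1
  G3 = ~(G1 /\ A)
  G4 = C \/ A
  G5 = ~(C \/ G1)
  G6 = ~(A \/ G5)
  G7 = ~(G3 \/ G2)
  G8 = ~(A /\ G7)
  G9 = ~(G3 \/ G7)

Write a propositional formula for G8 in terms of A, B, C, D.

G1 = A \/ D
G2 = B xor G1 = B xor (A \/ D)
G3 = ~(G1 /\ A) = ~((A \/ D) /\ A)
G7 = ~(G3 \/ G2) = ~((~((A \/ D) /\ A)) \/ (B xor (A \/ D)))
G8 = ~(A /\ G7) = ~(A /\ (~((~((A \/ D) /\ A)) \/ (B xor (A \/ D)))))

~(A /\ (~((~((A \/ D) /\ A)) \/ (B xor (A \/ D)))))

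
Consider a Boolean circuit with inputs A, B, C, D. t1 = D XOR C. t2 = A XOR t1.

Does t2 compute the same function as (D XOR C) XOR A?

t1 = D XOR C
t2 = A XOR t1 = A XOR (D XOR C)
At A=0, B=0, C=0, D=0: circuit gives 0, formula gives 0.
At A=0, B=0, C=0, D=1: circuit gives 1, formula gives 1.
Agrees on all 16 inputs.

Yes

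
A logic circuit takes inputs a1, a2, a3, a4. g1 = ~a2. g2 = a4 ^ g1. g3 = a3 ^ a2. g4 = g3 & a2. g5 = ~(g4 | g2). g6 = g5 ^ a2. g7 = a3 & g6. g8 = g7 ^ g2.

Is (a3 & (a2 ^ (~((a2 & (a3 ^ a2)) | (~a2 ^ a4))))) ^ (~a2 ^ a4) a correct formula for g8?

g1 = ~a2
g2 = a4 ^ g1 = a4 ^ ~a2
g3 = a3 ^ a2
g4 = g3 & a2 = (a3 ^ a2) & a2
g5 = ~(g4 | g2) = ~(((a3 ^ a2) & a2) | (a4 ^ ~a2))
g6 = g5 ^ a2 = (~(((a3 ^ a2) & a2) | (a4 ^ ~a2))) ^ a2
g7 = a3 & g6 = a3 & ((~(((a3 ^ a2) & a2) | (a4 ^ ~a2))) ^ a2)
g8 = g7 ^ g2 = (a3 & ((~(((a3 ^ a2) & a2) | (a4 ^ ~a2))) ^ a2)) ^ (a4 ^ ~a2)
At a1=0, a2=0, a3=0, a4=1: circuit gives 0, formula gives 0.
At a1=0, a2=0, a3=0, a4=0: circuit gives 1, formula gives 1.
Agrees on all 16 inputs.

Yes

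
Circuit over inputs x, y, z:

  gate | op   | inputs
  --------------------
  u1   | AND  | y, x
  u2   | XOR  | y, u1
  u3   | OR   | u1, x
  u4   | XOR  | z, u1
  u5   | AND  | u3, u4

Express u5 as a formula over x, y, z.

u1 = y AND x
u3 = u1 OR x = (y AND x) OR x
u4 = z XOR u1 = z XOR (y AND x)
u5 = u3 AND u4 = ((y AND x) OR x) AND (z XOR (y AND x))

((y AND x) OR x) AND (z XOR (y AND x))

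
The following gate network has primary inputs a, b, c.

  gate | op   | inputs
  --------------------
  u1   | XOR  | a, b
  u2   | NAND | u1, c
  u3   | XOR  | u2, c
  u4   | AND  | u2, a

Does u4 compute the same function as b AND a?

No

u1 = a XOR b
u2 = u1 NAND c = (a XOR b) NAND c
u4 = u2 AND a = ((a XOR b) NAND c) AND a
At a=1, b=0, c=0: circuit gives 1, formula gives 0.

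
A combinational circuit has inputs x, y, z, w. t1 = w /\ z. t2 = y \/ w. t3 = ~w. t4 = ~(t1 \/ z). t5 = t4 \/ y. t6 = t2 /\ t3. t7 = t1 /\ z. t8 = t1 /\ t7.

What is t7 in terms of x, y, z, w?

(w /\ z) /\ z

t1 = w /\ z
t7 = t1 /\ z = (w /\ z) /\ z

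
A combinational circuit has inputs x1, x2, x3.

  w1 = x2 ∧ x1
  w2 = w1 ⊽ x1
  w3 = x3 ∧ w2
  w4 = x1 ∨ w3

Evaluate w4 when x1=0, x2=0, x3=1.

1

w1 = 0 ∧ 0 = 0
w2 = 0 ⊽ 0 = 1
w3 = 1 ∧ 1 = 1
w4 = 0 ∨ 1 = 1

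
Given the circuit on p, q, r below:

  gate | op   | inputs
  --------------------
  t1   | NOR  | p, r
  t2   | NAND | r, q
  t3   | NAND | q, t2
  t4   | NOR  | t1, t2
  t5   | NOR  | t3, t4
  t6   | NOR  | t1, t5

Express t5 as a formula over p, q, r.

t1 = p NOR r
t2 = r NAND q
t3 = q NAND t2 = q NAND (r NAND q)
t4 = t1 NOR t2 = (p NOR r) NOR (r NAND q)
t5 = t3 NOR t4 = (q NAND (r NAND q)) NOR ((p NOR r) NOR (r NAND q))

(q NAND (r NAND q)) NOR ((p NOR r) NOR (r NAND q))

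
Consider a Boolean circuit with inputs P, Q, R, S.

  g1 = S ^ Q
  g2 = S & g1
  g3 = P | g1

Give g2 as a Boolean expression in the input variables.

g1 = S ^ Q
g2 = S & g1 = S & (S ^ Q)

S & (S ^ Q)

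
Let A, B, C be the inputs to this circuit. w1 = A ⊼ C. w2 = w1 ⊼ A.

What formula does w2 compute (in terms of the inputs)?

w1 = A ⊼ C
w2 = w1 ⊼ A = (A ⊼ C) ⊼ A

(A ⊼ C) ⊼ A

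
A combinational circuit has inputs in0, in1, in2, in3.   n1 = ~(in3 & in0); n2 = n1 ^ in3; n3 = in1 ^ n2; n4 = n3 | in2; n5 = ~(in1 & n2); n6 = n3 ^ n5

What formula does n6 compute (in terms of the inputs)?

n1 = ~(in3 & in0)
n2 = n1 ^ in3 = (~(in3 & in0)) ^ in3
n3 = in1 ^ n2 = in1 ^ ((~(in3 & in0)) ^ in3)
n5 = ~(in1 & n2) = ~(in1 & ((~(in3 & in0)) ^ in3))
n6 = n3 ^ n5 = (in1 ^ ((~(in3 & in0)) ^ in3)) ^ (~(in1 & ((~(in3 & in0)) ^ in3)))

(in1 ^ ((~(in3 & in0)) ^ in3)) ^ (~(in1 & ((~(in3 & in0)) ^ in3)))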